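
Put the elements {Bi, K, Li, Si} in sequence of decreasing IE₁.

Li is in period 2, group 1; Si is in period 3, group 14; K is in period 4, group 1; Bi is in period 6, group 15.
Removing the outermost electron gets harder across a period and easier down a group.
Neither a single period nor a single group — weigh both effects.
Li > K: Li sits above K in group 1, so the down-group effect alone puts Li higher.
Bi > Li: period and group pull opposite ways; the across-period shift dominates (703 vs 520 kJ/mol).
Si > Bi: the two effects oppose for this pair; the down-group effect wins (786 vs 703 kJ/mol).
Approximate values (kJ/mol): Li 520, Si 786, K 419, Bi 703.
So from highest to lowest: Si > Bi > Li > K.

Si, Bi, Li, K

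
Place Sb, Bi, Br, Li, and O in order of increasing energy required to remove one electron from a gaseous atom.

Li < Bi < Sb < Br < O

First ionization energy rises across a period (greater Z_eff holds electrons more tightly) and falls down a group (valence electrons are farther from the nucleus).
These span different periods and groups, so the two trends combine.
Bi > Li: the two effects oppose for this pair; the across-period effect wins (703 vs 520 kJ/mol).
Sb > Bi: they share group 15; the group trend gives Sb the larger value.
Br > Sb: both effects reinforce here, so Br is clearly the higher of the two.
O > Br: the two effects oppose for this pair; the down-group effect wins (1314 vs 1140 kJ/mol).
Approximate values (kJ/mol): Li 520, O 1314, Br 1140, Sb 831, Bi 703.
So from lowest to highest: Li < Bi < Sb < Br < O.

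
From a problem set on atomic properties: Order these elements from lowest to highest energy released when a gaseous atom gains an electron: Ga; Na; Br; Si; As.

Adding an electron releases more energy for atoms nearer the top right (short of the noble gases).
Neither a single period nor a single group — weigh both effects.
Na > Ga: period and group pull opposite ways; the down-group shift dominates (53 vs 29 kJ/mol).
As > Na: the two effects oppose for this pair; the across-period effect wins (78 vs 53 kJ/mol).
Si > As: period and group pull opposite ways; the down-group shift dominates (134 vs 78 kJ/mol).
Br > Si: the two effects oppose for this pair; the across-period effect wins (325 vs 134 kJ/mol).
Tabulated electron affinity (kJ/mol): Na 53, Si 134, Ga 29, As 78, Br 325.
So from lowest to highest: Ga < Na < As < Si < Br.

Ga < Na < As < Si < Br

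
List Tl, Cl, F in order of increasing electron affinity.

Tl < F < Cl

F is in period 2, group 17; Cl is in period 3, group 17; Tl is in period 6, group 13.
Electron affinity generally becomes more exothermic across a period toward the halogens and less exothermic down a group.
These span different periods and groups, so the two trends combine.
F > Tl: relative to Tl, both the across-period and down-group shifts push F's electron affinity up.
Cl > F: this pair runs against the simple trend — see the exception note.
Note the exception: Cl has a higher electron affinity than F, contrary to the simple trend — F's small 2p subshell makes the incoming electron feel strong e⁻–e⁻ repulsion, so Cl actually releases more energy on gaining an electron.
For reference (kJ/mol): F 328, Cl 349, Tl 19.
So from lowest to highest: Tl < F < Cl.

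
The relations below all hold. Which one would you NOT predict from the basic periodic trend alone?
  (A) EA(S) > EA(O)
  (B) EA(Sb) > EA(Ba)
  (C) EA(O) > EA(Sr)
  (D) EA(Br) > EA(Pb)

The general trend: electron affinity increases across a period and decreases down a group.
(A) S (period 3, group 16) vs O (period 2, group 16): the stated order contradicts the simple trend.
(B) Sb (period 5, group 15) vs Ba (period 6, group 2): the stated order agrees with the simple trend.
(C) O (period 2, group 16) vs Sr (period 5, group 2): the stated order agrees with the simple trend.
(D) Br (period 4, group 17) vs Pb (period 6, group 14): the stated order agrees with the simple trend.
The exception is (A): the compact 2p subshell of O repels the added electron more than S's larger 3p does.

(A)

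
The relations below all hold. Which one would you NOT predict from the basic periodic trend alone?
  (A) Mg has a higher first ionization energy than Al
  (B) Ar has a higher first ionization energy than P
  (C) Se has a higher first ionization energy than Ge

(A)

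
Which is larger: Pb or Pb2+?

Forming Pb2+ removes 2 electrons from Pb. Fewer electrons for the same nuclear charge means less shielding and a higher Z_eff on the remaining electrons.
A cation is smaller than its parent atom: Pb2+ < Pb.

Pb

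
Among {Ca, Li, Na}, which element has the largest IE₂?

After 1 electron has been removed, what remains? Ca⁺ still has 1 valence electron; Li⁺ is the bare [He] core; Na⁺ is the bare [Ne] core.
Breaking into a closed-shell core is much more expensive than removing a leftover valence electron — Na and Li have the largest IE_2 here.
The numbers (kJ/mol): Ca 1145, Li 7298, Na 4562.
Hence IE_2: Ca < Na < Li.

Li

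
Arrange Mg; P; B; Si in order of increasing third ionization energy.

P < Si < B < Mg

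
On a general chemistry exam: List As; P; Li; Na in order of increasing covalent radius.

Atomic radius shrinks across a period as nuclear charge pulls the same shell inward, and grows down a group as new shells are added.
Here both period and group differ, so the two effects have to be weighed against each other.
As > P: they share group 15; the group trend gives As the larger value.
Li > As: period and group pull opposite ways; the across-period shift dominates (133 vs 121 pm).
Na > Li: Na sits below Li in group 1, so the down-group effect alone puts Na larger.
Approximate values (pm): Li 133, Na 155, P 111, As 121.
So from smallest to largest: P < As < Li < Na.

P, As, Li, Na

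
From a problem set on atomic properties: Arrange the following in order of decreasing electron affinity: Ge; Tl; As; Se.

Ge is in period 4, group 14; As is in period 4, group 15; Se is in period 4, group 16; Tl is in period 6, group 13.
Electron affinity generally becomes more exothermic across a period toward the halogens and less exothermic down a group.
These span different periods and groups, so the two trends combine.
As > Tl: relative to Tl, both the across-period and down-group shifts push As's electron affinity up.
Ge > As: this pair runs against the simple trend — see the exception note.
Se > Ge: Se lies to the right of Ge in period 4, so the across-period effect alone puts Se higher.
Note the exception: Ge has a higher electron affinity than As, contrary to the simple trend — adding an electron to As's half-filled 4p³ is unfavourable, so Ge (4p²) has the more exothermic EA.
Tabulated electron affinity (kJ/mol): Ge 119, As 78, Se 195, Tl 19.
So from highest to lowest: Se > Ge > As > Tl.

Se > Ge > As > Tl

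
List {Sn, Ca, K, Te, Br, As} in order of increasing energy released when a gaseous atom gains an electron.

Ca, K, As, Sn, Te, Br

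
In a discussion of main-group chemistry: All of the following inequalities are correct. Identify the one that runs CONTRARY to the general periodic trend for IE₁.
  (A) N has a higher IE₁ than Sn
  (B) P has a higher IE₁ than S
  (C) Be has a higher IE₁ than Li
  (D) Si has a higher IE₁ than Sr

(B)

The general trend: IE₁ increases across a period and decreases down a group.
(A) N (period 2, group 15) vs Sn (period 5, group 14): the stated order agrees with the simple trend.
(B) P (period 3, group 15) vs S (period 3, group 16): the stated order contradicts the simple trend.
(C) Be (period 2, group 2) vs Li (period 2, group 1): the stated order agrees with the simple trend.
(D) Si (period 3, group 14) vs Sr (period 5, group 2): the stated order agrees with the simple trend.
The exception is (B): S (3p⁴) ionizes more easily than half-filled P (3p³) because the paired 3p electron in S is pushed out by e⁻–e⁻ repulsion.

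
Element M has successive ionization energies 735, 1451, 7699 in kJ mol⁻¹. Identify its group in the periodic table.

Look for the largest jump between consecutive ionization energies: IE3/IE2 ≈ 5.3, far larger than any earlier ratio.
That jump marks the point where a core electron is being removed. So the atom has 2 valence electrons.
A main-group element with 2 valence electrons is in group 2.

Group 2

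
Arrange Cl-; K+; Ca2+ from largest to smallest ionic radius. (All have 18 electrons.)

Cl- > K+ > Ca2+

All of these have 18 electrons, so size is governed by nuclear charge alone: the more protons, the stronger the pull on the same electron cloud, and the smaller the ion.
Nuclear charges: Ca2+ (Z=20), K+ (Z=19), Cl- (Z=17).
Largest to smallest: Cl- > K+ > Ca2+.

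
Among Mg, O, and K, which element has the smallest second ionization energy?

Mg

Consider each +1 ion: Mg⁺ still has 1 valence electron; O⁺ still has 5 valence electrons; K⁺ is the bare [Ar] core.
Usually core removal costs more than valence removal, but here the competition is close: a tightly held n=2 valence electron can cost more to remove than an n=3 core electron, so the actual values have to decide it.
Valence configurations: Mg⁺ [Ne]3s¹, O⁺ [He]2s²2p³.
The numbers (kJ/mol): Mg 1451, O 3388, K 3052.
Hence IE_2: Mg < K < O.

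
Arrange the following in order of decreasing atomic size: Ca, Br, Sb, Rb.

Ca is in period 4, group 2; Br is in period 4, group 17; Rb is in period 5, group 1; Sb is in period 5, group 15.
Across a period the added protons contract the valence shell; down a group each new principal shell makes the atom larger.
Here both period and group differ, so the two effects have to be weighed against each other.
Sb > Br: relative to Br, both the across-period and down-group shifts push Sb's atomic radius up.
Ca > Sb: period and group pull opposite ways; the across-period shift dominates (171 vs 140 pm).
Rb > Ca: relative to Ca, both the across-period and down-group shifts push Rb's atomic radius up.
Tabulated atomic radius (pm): Ca 171, Br 114, Rb 210, Sb 140.
So from largest to smallest: Rb > Ca > Sb > Br.

Rb > Ca > Sb > Br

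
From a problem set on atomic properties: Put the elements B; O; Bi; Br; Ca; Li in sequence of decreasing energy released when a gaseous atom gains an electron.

Br, O, Bi, Li, B, Ca

Li is in period 2, group 1; B is in period 2, group 13; O is in period 2, group 16; Ca is in period 4, group 2; Br is in period 4, group 17; Bi is in period 6, group 15.
EA tends to increase across a period and decrease down a group, though the pattern is less regular than for IE or radius.
Neither a single period nor a single group — weigh both effects.
B > Ca: relative to Ca, both the across-period and down-group shifts push B's electron affinity up.
Li > B: this pair runs against the simple trend — see the exception note.
Bi > Li: period and group pull opposite ways; the across-period shift dominates (91 vs 60 kJ/mol).
O > Bi: relative to Bi, both the across-period and down-group shifts push O's electron affinity up.
Br > O: period and group pull opposite ways; the across-period shift dominates (325 vs 141 kJ/mol).
Note the exception: Li has a higher electron affinity than B, contrary to the simple trend — B's ns²np¹ configuration gives only a small electron affinity — the sparsely filled np subshell binds an added electron weakly.
Approximate values (kJ/mol): Li 60, B 27, O 141, Ca 2, Br 325, Bi 91.
So from highest to lowest: Br > O > Bi > Li > B > Ca.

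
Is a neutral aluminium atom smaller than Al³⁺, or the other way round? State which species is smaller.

Al³⁺

Forming Al³⁺ removes 3 electrons from Al. Fewer electrons for the same nuclear charge means less shielding and a higher Z_eff on the remaining electrons, and for main-group metals the entire outer shell is lost.
A cation is smaller than its parent atom: Al³⁺ < Al.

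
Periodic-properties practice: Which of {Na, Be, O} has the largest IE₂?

Na

IE_2 is the cost of taking one more electron from the +1 cation: Na⁺ is the bare [Ne] core; Be⁺ still has 1 valence electron; O⁺ still has 5 valence electrons.
Pulling an electron out of a noble-gas core costs far more than removing a remaining valence electron, so Na sits at the high end of IE_2.
Valence configurations: Be⁺ [He]2s¹, O⁺ [He]2s²2p³.
The numbers (kJ/mol): Na 4562, Be 1757, O 3388.
Overall IE_2 order: Be < O < Na.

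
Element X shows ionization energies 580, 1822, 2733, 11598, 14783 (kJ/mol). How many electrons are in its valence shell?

Look for the largest jump between consecutive ionization energies: IE4/IE3 ≈ 4.2, far larger than any earlier ratio.
That jump marks the point where a core electron is being removed. So the atom has 3 valence electrons.

3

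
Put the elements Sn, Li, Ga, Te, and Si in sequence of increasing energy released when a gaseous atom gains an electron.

Li is in period 2, group 1; Si is in period 3, group 14; Ga is in period 4, group 13; Sn is in period 5, group 14; Te is in period 5, group 16.
Atoms with high Z_eff and room in the valence shell (especially the halogens) have the most exothermic electron affinities.
Here both period and group differ, so the two effects have to be weighed against each other.
Li > Ga: period and group pull opposite ways; the down-group shift dominates (60 vs 29 kJ/mol).
Sn > Li: the two effects oppose for this pair; the across-period effect wins (107 vs 60 kJ/mol).
Si > Sn: they share group 14; the group trend gives Si the larger value.
Te > Si: the two effects oppose for this pair; the across-period effect wins (190 vs 134 kJ/mol).
Approximate values (kJ/mol): Li 60, Si 134, Ga 29, Sn 107, Te 190.
So from lowest to highest: Ga < Li < Sn < Si < Te.

Ga < Li < Sn < Si < Te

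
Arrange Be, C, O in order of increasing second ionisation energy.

The second ionization energy removes an electron from the +1 ion. For each element: Be⁺ still has 1 valence electron; C⁺ still has 3 valence electrons; O⁺ still has 5 valence electrons.
All are still removing valence electrons, so compare the +1 ions as you would atoms: IE_2 generally rises across a period (higher Z_eff) and falls down a group (larger shell), subject to the usual subshell exceptions.
Valence configurations: Be⁺ [He]2s¹, C⁺ [He]2s²2p¹, O⁺ [He]2s²2p³.
Tabulated IE_2 (kJ/mol): Be 1757, C 2353, O 3388.
So the second ionization energies run Be < C < O.

Be, C, O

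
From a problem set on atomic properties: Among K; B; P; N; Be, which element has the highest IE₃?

The third ionization energy removes an electron from the +2 ion. For each element: K²⁺ is already 1 electron into the core; B²⁺ still has 1 valence electron; P²⁺ still has 3 valence electrons; N²⁺ still has 3 valence electrons; Be²⁺ is the bare [He] core.
Usually core removal costs more than valence removal, but here the competition is close: a tightly held n=2 valence electron can cost more to remove than an n=3 core electron, so the actual values have to decide it.
Valence configurations: B²⁺ [He]2s¹, P²⁺ [Ne]3s²3p¹, N²⁺ [He]2s²2p¹.
Approximate IE_3 values (kJ/mol): K 4420, B 3660, P 2914, N 4578, Be 14849.
So the third ionization energies run P < B < K < N < Be.

Be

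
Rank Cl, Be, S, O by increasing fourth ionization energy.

S < Cl < O < Be

IE_4 is the cost of taking one more electron from the +3 cation: Cl³⁺ still has 4 valence electrons; Be³⁺ is already 1 electron into the core; S³⁺ still has 3 valence electrons; O³⁺ still has 3 valence electrons.
Pulling an electron out of a noble-gas core costs far more than removing a remaining valence electron, so Be sits at the high end of IE_4.
Valence configurations: Cl³⁺ [Ne]3s²3p², S³⁺ [Ne]3s²3p¹, O³⁺ [He]2s²2p¹.
The numbers (kJ/mol): Cl 5159, Be 21007, S 4556, O 7469.
Putting it together, IE_4: S < Cl < O < Be.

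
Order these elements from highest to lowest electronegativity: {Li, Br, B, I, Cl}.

Li is in period 2, group 1; B is in period 2, group 13; Cl is in period 3, group 17; Br is in period 4, group 17; I is in period 5, group 17.
Electronegativity increases across a period and decreases down a group, tracking effective nuclear charge and atomic size.
Neither a single period nor a single group — weigh both effects.
B > Li: B lies to the right of Li in period 2, so the across-period effect alone puts B higher.
I > B: the two effects oppose for this pair; the across-period effect wins (2.66 vs 2.04).
Br > I: Br sits above I in group 17, so the down-group effect alone puts Br higher.
Cl > Br: they share group 17; the group trend gives Cl the larger value.
Approximate values (Pauling): Li 0.98, B 2.04, Cl 3.16, Br 2.96, I 2.66.
So from highest to lowest: Cl > Br > I > B > Li.

Cl > Br > I > B > Li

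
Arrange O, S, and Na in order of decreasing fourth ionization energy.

Na, O, S

The fourth ionization energy removes an electron from the +3 ion. For each element: O³⁺ still has 3 valence electrons; S³⁺ still has 3 valence electrons; Na³⁺ is already 2 electrons into the core.
Breaking into a closed-shell core is much more expensive than removing a leftover valence electron — Na has the largest IE_4 here.
Valence configurations: O³⁺ [He]2s²2p¹, S³⁺ [Ne]3s²3p¹.
Tabulated IE_4 (kJ/mol): O 7469, S 4556, Na 9543.
Hence IE_4: S < O < Na.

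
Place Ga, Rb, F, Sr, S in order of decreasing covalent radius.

F is in period 2, group 17; S is in period 3, group 16; Ga is in period 4, group 13; Rb is in period 5, group 1; Sr is in period 5, group 2.
Atomic radius shrinks across a period as nuclear charge pulls the same shell inward, and grows down a group as new shells are added.
Here both period and group differ, so the two effects have to be weighed against each other.
S > F: relative to F, both the across-period and down-group shifts push S's atomic radius up.
Ga > S: both effects reinforce here, so Ga is clearly the larger of the two.
Sr > Ga: both effects reinforce here, so Sr is clearly the larger of the two.
Rb > Sr: Rb lies to the left of Sr in period 5, so the across-period effect alone puts Rb larger.
Tabulated atomic radius (pm): F 64, S 103, Ga 124, Rb 210, Sr 185.
So from largest to smallest: Rb > Sr > Ga > S > F.

Rb > Sr > Ga > S > F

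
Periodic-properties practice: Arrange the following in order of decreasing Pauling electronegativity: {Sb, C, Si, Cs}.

C > Sb > Si > Cs

C is in period 2, group 14; Si is in period 3, group 14; Sb is in period 5, group 15; Cs is in period 6, group 1.
Smaller atoms with higher effective nuclear charge are more electronegative.
These span different periods and groups, so the two trends combine.
Si > Cs: relative to Cs, both the across-period and down-group shifts push Si's electronegativity up.
Sb > Si: period and group pull opposite ways; the across-period shift dominates (2.05 vs 1.90).
C > Sb: the two effects oppose for this pair; the down-group effect wins (2.55 vs 2.05).
Approximate values (Pauling): C 2.55, Si 1.90, Sb 2.05, Cs 0.79.
So from highest to lowest: C > Sb > Si > Cs.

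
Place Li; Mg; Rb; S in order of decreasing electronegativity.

Li is in period 2, group 1; Mg is in period 3, group 2; S is in period 3, group 16; Rb is in period 5, group 1.
Electronegativity increases across a period and decreases down a group, tracking effective nuclear charge and atomic size.
These span different periods and groups, so the two trends combine.
Li > Rb: they share group 1; the group trend gives Li the larger value.
Mg > Li: the two effects oppose for this pair; the across-period effect wins (1.31 vs 0.98).
S > Mg: S lies to the right of Mg in period 3, so the across-period effect alone puts S higher.
Tabulated electronegativity (Pauling): Li 0.98, Mg 1.31, S 2.58, Rb 0.82.
So from highest to lowest: S > Mg > Li > Rb.

S, Mg, Li, Rb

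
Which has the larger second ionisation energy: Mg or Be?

Be

After 1 electron has been removed, what remains? Mg⁺ still has 1 valence electron; Be⁺ still has 1 valence electron.
All are still removing valence electrons, so compare the +1 ions as you would atoms: IE_2 generally rises across a period (higher Z_eff) and falls down a group (larger shell), subject to the usual subshell exceptions.
Valence configurations: Mg⁺ [Ne]3s¹, Be⁺ [He]2s¹.
Tabulated IE_2 (kJ/mol): Mg 1451, Be 1757.
Overall IE_2 order: Mg < Be.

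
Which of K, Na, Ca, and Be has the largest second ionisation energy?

The second ionization energy removes an electron from the +1 ion. For each element: K⁺ is the bare [Ar] core; Na⁺ is the bare [Ne] core; Ca⁺ still has 1 valence electron; Be⁺ still has 1 valence electron.
Pulling an electron out of a noble-gas core costs far more than removing a remaining valence electron, so K and Na sit at the high end of IE_2.
Valence configurations: Ca⁺ [Ar]4s¹, Be⁺ [He]2s¹.
Tabulated IE_2 (kJ/mol): K 3052, Na 4562, Ca 1145, Be 1757.
Overall IE_2 order: Ca < Be < K < Na.

Na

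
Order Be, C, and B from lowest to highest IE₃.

B < C < Be

The third ionization energy removes an electron from the +2 ion. For each element: Be²⁺ is the bare [He] core; C²⁺ still has 2 valence electrons; B²⁺ still has 1 valence electron.
Breaking into a closed-shell core is much more expensive than removing a leftover valence electron — Be has the largest IE_3 here.
Valence configurations: C²⁺ [He]2s², B²⁺ [He]2s¹.
The numbers (kJ/mol): Be 14849, C 4620, B 3660.
Overall IE_3 order: B < C < Be.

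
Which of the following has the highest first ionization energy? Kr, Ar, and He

He is in period 1, group 18; Ar is in period 3, group 18; Kr is in period 4, group 18.
Removing the outermost electron gets harder across a period and easier down a group.
All are in group 18, so first ionization energy increases up the group.
The highest first ionization energy among these belongs to He.

He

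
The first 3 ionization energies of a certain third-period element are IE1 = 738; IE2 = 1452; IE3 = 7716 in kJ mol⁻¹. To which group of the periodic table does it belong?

Look for the largest jump between consecutive ionization energies: IE3/IE2 ≈ 5.3, far larger than any earlier ratio.
That jump marks the point where a core electron is being removed. So the atom has 2 valence electrons.
A main-group element with 2 valence electrons is in group 2.

Group 2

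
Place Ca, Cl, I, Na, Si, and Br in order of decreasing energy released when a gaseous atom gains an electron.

Cl > Br > I > Si > Na > Ca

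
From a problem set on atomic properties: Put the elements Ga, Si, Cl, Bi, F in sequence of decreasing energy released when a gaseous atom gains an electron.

Cl > F > Si > Bi > Ga

F is in period 2, group 17; Si is in period 3, group 14; Cl is in period 3, group 17; Ga is in period 4, group 13; Bi is in period 6, group 15.
Atoms with high Z_eff and room in the valence shell (especially the halogens) have the most exothermic electron affinities.
Neither a single period nor a single group — weigh both effects.
Bi > Ga: period and group pull opposite ways; the across-period shift dominates (91 vs 29 kJ/mol).
Si > Bi: period and group pull opposite ways; the down-group shift dominates (134 vs 91 kJ/mol).
F > Si: both effects reinforce here, so F is clearly the higher of the two.
Cl > F: this pair runs against the simple trend — see the exception note.
Note the exception: Cl has a higher electron affinity than F, contrary to the simple trend — F's small 2p subshell makes the incoming electron feel strong e⁻–e⁻ repulsion, so Cl actually releases more energy on gaining an electron.
For reference (kJ/mol): F 328, Si 134, Cl 349, Ga 29, Bi 91.
So from highest to lowest: Cl > F > Si > Bi > Ga.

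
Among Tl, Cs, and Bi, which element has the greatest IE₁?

Bi

IE₁ increases left→right with effective nuclear charge and decreases top→bottom as the valence shell moves farther out.
All lie in period 6, so first ionization energy increases left to right.
The greatest IE₁ among these belongs to Bi.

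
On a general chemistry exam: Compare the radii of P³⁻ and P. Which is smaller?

P

Forming P³⁻ adds 3 electrons to P. More electron–electron repulsion in the same shell, with unchanged nuclear charge, lets the cloud expand.
An anion is larger than its parent atom: P³⁻ > P.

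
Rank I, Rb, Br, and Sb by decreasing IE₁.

Br > I > Sb > Rb

IE₁ increases left→right with effective nuclear charge and decreases top→bottom as the valence shell moves farther out.
Neither a single period nor a single group — weigh both effects.
Sb > Rb: Sb lies to the right of Rb in period 5, so the across-period effect alone puts Sb higher.
I > Sb: I lies to the right of Sb in period 5, so the across-period effect alone puts I higher.
Br > I: Br sits above I in group 17, so the down-group effect alone puts Br higher.
For reference (kJ/mol): Br 1140, Rb 403, Sb 831, I 1008.
So from highest to lowest: Br > I > Sb > Rb.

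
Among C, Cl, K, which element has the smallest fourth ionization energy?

The fourth ionization energy removes an electron from the +3 ion. For each element: C³⁺ still has 1 valence electron; Cl³⁺ still has 4 valence electrons; K³⁺ is already 2 electrons into the core.
Usually core removal costs more than valence removal, but here the competition is close: a tightly held n=2 valence electron can cost more to remove than an n=3 core electron, so the actual values have to decide it.
Valence configurations: C³⁺ [He]2s¹, Cl³⁺ [Ne]3s²3p².
The numbers (kJ/mol): C 6223, Cl 5159, K 5877.
Putting it together, IE_4: Cl < K < C.

Cl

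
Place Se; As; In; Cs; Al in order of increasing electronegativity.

Cs < Al < In < As < Se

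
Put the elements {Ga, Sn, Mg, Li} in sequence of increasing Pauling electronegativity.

Li is in period 2, group 1; Mg is in period 3, group 2; Ga is in period 4, group 13; Sn is in period 5, group 14.
EN rises left→right (higher Z_eff, smaller atoms) and falls top→bottom (larger, more shielded atoms).
A diagonal step moves right (one effect) and down (the opposite effect) at once.
Mg > Li: period and group pull opposite ways; the across-period shift dominates (1.31 vs 0.98).
Ga > Mg: the two effects oppose for this pair; the across-period effect wins (1.81 vs 1.31).
Sn > Ga: period and group pull opposite ways; the across-period shift dominates (1.96 vs 1.81).
Approximate values (Pauling): Li 0.98, Mg 1.31, Ga 1.81, Sn 1.96.
So from lowest to highest: Li < Mg < Ga < Sn.

Li < Mg < Ga < Sn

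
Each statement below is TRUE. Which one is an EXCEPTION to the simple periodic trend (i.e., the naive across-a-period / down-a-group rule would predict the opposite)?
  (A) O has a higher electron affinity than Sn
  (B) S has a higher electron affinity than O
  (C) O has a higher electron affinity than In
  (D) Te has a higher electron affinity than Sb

(B)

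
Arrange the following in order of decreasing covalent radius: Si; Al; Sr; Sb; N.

N is in period 2, group 15; Al is in period 3, group 13; Si is in period 3, group 14; Sr is in period 5, group 2; Sb is in period 5, group 15.
Atomic radius shrinks across a period as nuclear charge pulls the same shell inward, and grows down a group as new shells are added.
Neither a single period nor a single group — weigh both effects.
Si > N: relative to N, both the across-period and down-group shifts push Si's atomic radius up.
Al > Si: Al lies to the left of Si in period 3, so the across-period effect alone puts Al larger.
Sb > Al: the two effects oppose for this pair; the down-group effect wins (140 vs 126 pm).
Sr > Sb: both are in period 5; the period trend gives Sr the larger value.
For reference (pm): N 71, Al 126, Si 116, Sr 185, Sb 140.
So from largest to smallest: Sr > Sb > Al > Si > N.

Sr, Sb, Al, Si, N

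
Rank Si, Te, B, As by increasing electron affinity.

B < As < Si < Te

B is in period 2, group 13; Si is in period 3, group 14; As is in period 4, group 15; Te is in period 5, group 16.
EA tends to increase across a period and decrease down a group, though the pattern is less regular than for IE or radius.
A diagonal step moves right (one effect) and down (the opposite effect) at once.
As > B: the two effects oppose for this pair; the across-period effect wins (78 vs 27 kJ/mol).
Si > As: the two effects oppose for this pair; the down-group effect wins (134 vs 78 kJ/mol).
Te > Si: period and group pull opposite ways; the across-period shift dominates (190 vs 134 kJ/mol).
For reference (kJ/mol): B 27, Si 134, As 78, Te 190.
So from lowest to highest: B < As < Si < Te.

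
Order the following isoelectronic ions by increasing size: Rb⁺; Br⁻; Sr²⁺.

All of these have 36 electrons, so size is governed by nuclear charge alone: the more protons, the stronger the pull on the same electron cloud, and the smaller the ion.
Nuclear charges: Sr²⁺ (Z=38), Rb⁺ (Z=37), Br⁻ (Z=35).
Smallest to largest: Sr²⁺ < Rb⁺ < Br⁻.

Sr²⁺ < Rb⁺ < Br⁻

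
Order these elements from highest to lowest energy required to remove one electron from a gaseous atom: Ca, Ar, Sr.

Ar is in period 3, group 18; Ca is in period 4, group 2; Sr is in period 5, group 2.
First ionization energy rises across a period (greater Z_eff holds electrons more tightly) and falls down a group (valence electrons are farther from the nucleus).
Neither a single period nor a single group — weigh both effects.
Ca > Sr: Ca sits above Sr in group 2, so the down-group effect alone puts Ca higher.
Ar > Ca: both effects reinforce here, so Ar is clearly the higher of the two.
For reference (kJ/mol): Ar 1521, Ca 590, Sr 550.
So from highest to lowest: Ar > Ca > Sr.

Ar, Ca, Sr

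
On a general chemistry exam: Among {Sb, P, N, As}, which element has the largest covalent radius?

Sb

N is in period 2, group 15; P is in period 3, group 15; As is in period 4, group 15; Sb is in period 5, group 15.
Moving right in a period, electrons are added to the same shell under a stronger nuclear pull, so atoms get smaller; moving down, a new shell is opened and atoms get larger.
All are in group 15, so atomic radius increases down the group.
The largest covalent radius among these belongs to Sb.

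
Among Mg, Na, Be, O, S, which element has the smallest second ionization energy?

Mg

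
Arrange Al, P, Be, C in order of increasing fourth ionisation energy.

The fourth ionization energy removes an electron from the +3 ion. For each element: Al³⁺ is the bare [Ne] core; P³⁺ still has 2 valence electrons; Be³⁺ is already 1 electron into the core; C³⁺ still has 1 valence electron.
Breaking into a closed-shell core is much more expensive than removing a leftover valence electron — Al and Be have the largest IE_4 here.
Valence configurations: P³⁺ [Ne]3s², C³⁺ [He]2s¹.
Approximate IE_4 values (kJ/mol): Al 11577, P 4964, Be 21007, C 6223.
Overall IE_4 order: P < C < Al < Be.

P < C < Al < Be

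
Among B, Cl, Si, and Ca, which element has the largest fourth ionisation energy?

B

The fourth ionization energy removes an electron from the +3 ion. For each element: B³⁺ is the bare [He] core; Cl³⁺ still has 4 valence electrons; Si³⁺ still has 1 valence electron; Ca³⁺ is already 1 electron into the core.
Pulling an electron out of a noble-gas core costs far more than removing a remaining valence electron, so Ca and B sit at the high end of IE_4.
Valence configurations: Cl³⁺ [Ne]3s²3p², Si³⁺ [Ne]3s¹.
The numbers (kJ/mol): B 25026, Cl 5159, Si 4356, Ca 6491.
Hence IE_4: Si < Cl < Ca < B.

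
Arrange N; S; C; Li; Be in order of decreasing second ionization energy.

Li > N > C > S > Be

Consider each +1 ion: N⁺ still has 4 valence electrons; S⁺ still has 5 valence electrons; C⁺ still has 3 valence electrons; Li⁺ is the bare [He] core; Be⁺ still has 1 valence electron.
Core electrons are held far more tightly than valence electrons, so Li tops the IE_2 order.
Valence configurations: N⁺ [He]2s²2p², S⁺ [Ne]3s²3p³, C⁺ [He]2s²2p¹, Be⁺ [He]2s¹.
The numbers (kJ/mol): N 2856, S 2252, C 2353, Li 7298, Be 1757.
Putting it together, IE_2: Be < S < C < N < Li.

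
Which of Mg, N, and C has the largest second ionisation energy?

N

IE_2 is the cost of taking one more electron from the +1 cation: Mg⁺ still has 1 valence electron; N⁺ still has 4 valence electrons; C⁺ still has 3 valence electrons.
All are still removing valence electrons, so compare the +1 ions as you would atoms: IE_2 generally rises across a period (higher Z_eff) and falls down a group (larger shell), subject to the usual subshell exceptions.
Valence configurations: Mg⁺ [Ne]3s¹, N⁺ [He]2s²2p², C⁺ [He]2s²2p¹.
Approximate IE_2 values (kJ/mol): Mg 1451, N 2856, C 2353.
Hence IE_2: Mg < C < N.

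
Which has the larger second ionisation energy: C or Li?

Li

Consider each +1 ion: C⁺ still has 3 valence electrons; Li⁺ is the bare [He] core.
Breaking into a closed-shell core is much more expensive than removing a leftover valence electron — Li has the largest IE_2 here.
Tabulated IE_2 (kJ/mol): C 2353, Li 7298.
Overall IE_2 order: C < Li.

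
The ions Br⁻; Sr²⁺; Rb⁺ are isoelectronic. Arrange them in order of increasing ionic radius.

Sr²⁺ < Rb⁺ < Br⁻

All of these have 36 electrons, so size is governed by nuclear charge alone: the more protons, the stronger the pull on the same electron cloud, and the smaller the ion.
Nuclear charges: Sr²⁺ (Z=38), Rb⁺ (Z=37), Br⁻ (Z=35).
Smallest to largest: Sr²⁺ < Rb⁺ < Br⁻.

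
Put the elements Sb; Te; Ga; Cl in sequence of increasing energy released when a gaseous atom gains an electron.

Cl is in period 3, group 17; Ga is in period 4, group 13; Sb is in period 5, group 15; Te is in period 5, group 16.
EA tends to increase across a period and decrease down a group, though the pattern is less regular than for IE or radius.
Here both period and group differ, so the two effects have to be weighed against each other.
Sb > Ga: period and group pull opposite ways; the across-period shift dominates (103 vs 29 kJ/mol).
Te > Sb: Te lies to the right of Sb in period 5, so the across-period effect alone puts Te higher.
Cl > Te: both effects reinforce here, so Cl is clearly the higher of the two.
Tabulated electron affinity (kJ/mol): Cl 349, Ga 29, Sb 103, Te 190.
So from lowest to highest: Ga < Sb < Te < Cl.

Ga, Sb, Te, Cl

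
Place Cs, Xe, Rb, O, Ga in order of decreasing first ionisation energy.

O is in period 2, group 16; Ga is in period 4, group 13; Rb is in period 5, group 1; Xe is in period 5, group 18; Cs is in period 6, group 1.
Across a period the outer electron is held more tightly (higher IE₁); down a group it sits in a higher shell, more shielded, and comes off more easily.
These span different periods and groups, so the two trends combine.
Rb > Cs: Rb sits above Cs in group 1, so the down-group effect alone puts Rb higher.
Ga > Rb: relative to Rb, both the across-period and down-group shifts push Ga's first ionization energy up.
Xe > Ga: the two effects oppose for this pair; the across-period effect wins (1170 vs 579 kJ/mol).
O > Xe: the two effects oppose for this pair; the down-group effect wins (1314 vs 1170 kJ/mol).
For reference (kJ/mol): O 1314, Ga 579, Rb 403, Xe 1170, Cs 376.
So from highest to lowest: O > Xe > Ga > Rb > Cs.

O > Xe > Ga > Rb > Cs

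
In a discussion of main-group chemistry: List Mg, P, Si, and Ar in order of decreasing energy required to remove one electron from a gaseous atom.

Ar > P > Si > Mg

Mg is in period 3, group 2; Si is in period 3, group 14; P is in period 3, group 15; Ar is in period 3, group 18.
IE₁ increases left→right with effective nuclear charge and decreases top→bottom as the valence shell moves farther out.
All lie in period 3, so first ionization energy increases left to right.
So from highest to lowest: Ar > P > Si > Mg.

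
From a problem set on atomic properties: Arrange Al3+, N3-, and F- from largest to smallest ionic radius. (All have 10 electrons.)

N3-, F-, Al3+

All of these have 10 electrons, so size is governed by nuclear charge alone: the more protons, the stronger the pull on the same electron cloud, and the smaller the ion.
Nuclear charges: Al3+ (Z=13), F- (Z=9), N3- (Z=7).
Largest to smallest: N3- > F- > Al3+.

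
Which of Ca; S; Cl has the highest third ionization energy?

After 2 electrons have been removed, what remains? Ca²⁺ is the bare [Ar] core; S²⁺ still has 4 valence electrons; Cl²⁺ still has 5 valence electrons.
Breaking into a closed-shell core is much more expensive than removing a leftover valence electron — Ca has the largest IE_3 here.
Valence configurations: S²⁺ [Ne]3s²3p², Cl²⁺ [Ne]3s²3p³.
The numbers (kJ/mol): Ca 4912, S 3357, Cl 3822.
Putting it together, IE_3: S < Cl < Ca.

Ca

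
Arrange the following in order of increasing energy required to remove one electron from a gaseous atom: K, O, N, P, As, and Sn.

K < Sn < As < P < O < N

N is in period 2, group 15; O is in period 2, group 16; P is in period 3, group 15; K is in period 4, group 1; As is in period 4, group 15; Sn is in period 5, group 14.
First ionization energy rises across a period (greater Z_eff holds electrons more tightly) and falls down a group (valence electrons are farther from the nucleus).
Neither a single period nor a single group — weigh both effects.
Sn > K: the two effects oppose for this pair; the across-period effect wins (709 vs 419 kJ/mol).
As > Sn: both effects reinforce here, so As is clearly the higher of the two.
P > As: P sits above As in group 15, so the down-group effect alone puts P higher.
O > P: both effects reinforce here, so O is clearly the higher of the two.
N > O: this pair runs against the simple trend — see the exception note.
Note the exception: N has a higher first ionization energy than O, contrary to the simple trend — pairing an electron in O's 2p⁴ costs repulsion energy, so O ionizes more easily than half-filled N (2p³).
Tabulated first ionization energy (kJ/mol): N 1402, O 1314, P 1012, K 419, As 947, Sn 709.
So from lowest to highest: K < Sn < As < P < O < N.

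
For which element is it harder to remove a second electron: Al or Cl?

The second ionization energy removes an electron from the +1 ion. For each element: Al⁺ still has 2 valence electrons; Cl⁺ still has 6 valence electrons.
All are still removing valence electrons, so compare the +1 ions as you would atoms: IE_2 generally rises across a period (higher Z_eff) and falls down a group (larger shell), subject to the usual subshell exceptions.
Valence configurations: Al⁺ [Ne]3s², Cl⁺ [Ne]3s²3p⁴.
The numbers (kJ/mol): Al 1817, Cl 2298.
Putting it together, IE_2: Al < Cl.

Cl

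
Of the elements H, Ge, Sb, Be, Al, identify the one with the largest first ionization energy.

Removing the outermost electron gets harder across a period and easier down a group.
A diagonal step moves right (one effect) and down (the opposite effect) at once.
Ge > Al: period and group pull opposite ways; the across-period shift dominates (762 vs 578 kJ/mol).
Sb > Ge: the two effects oppose for this pair; the across-period effect wins (831 vs 762 kJ/mol).
Be > Sb: the two effects oppose for this pair; the down-group effect wins (900 vs 831 kJ/mol).
H > Be: the two effects oppose for this pair; the down-group effect wins (1312 vs 900 kJ/mol).
Tabulated first ionization energy (kJ/mol): H 1312, Be 900, Al 578, Ge 762, Sb 831.
The largest first ionization energy among these belongs to H.

H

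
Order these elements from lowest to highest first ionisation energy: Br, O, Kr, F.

O is in period 2, group 16; F is in period 2, group 17; Br is in period 4, group 17; Kr is in period 4, group 18.
IE₁ increases left→right with effective nuclear charge and decreases top→bottom as the valence shell moves farther out.
Neither a single period nor a single group — weigh both effects.
O > Br: period and group pull opposite ways; the down-group shift dominates (1314 vs 1140 kJ/mol).
Kr > O: period and group pull opposite ways; the across-period shift dominates (1351 vs 1314 kJ/mol).
F > Kr: period and group pull opposite ways; the down-group shift dominates (1681 vs 1351 kJ/mol).
Approximate values (kJ/mol): O 1314, F 1681, Br 1140, Kr 1351.
So from lowest to highest: Br < O < Kr < F.

Br < O < Kr < F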